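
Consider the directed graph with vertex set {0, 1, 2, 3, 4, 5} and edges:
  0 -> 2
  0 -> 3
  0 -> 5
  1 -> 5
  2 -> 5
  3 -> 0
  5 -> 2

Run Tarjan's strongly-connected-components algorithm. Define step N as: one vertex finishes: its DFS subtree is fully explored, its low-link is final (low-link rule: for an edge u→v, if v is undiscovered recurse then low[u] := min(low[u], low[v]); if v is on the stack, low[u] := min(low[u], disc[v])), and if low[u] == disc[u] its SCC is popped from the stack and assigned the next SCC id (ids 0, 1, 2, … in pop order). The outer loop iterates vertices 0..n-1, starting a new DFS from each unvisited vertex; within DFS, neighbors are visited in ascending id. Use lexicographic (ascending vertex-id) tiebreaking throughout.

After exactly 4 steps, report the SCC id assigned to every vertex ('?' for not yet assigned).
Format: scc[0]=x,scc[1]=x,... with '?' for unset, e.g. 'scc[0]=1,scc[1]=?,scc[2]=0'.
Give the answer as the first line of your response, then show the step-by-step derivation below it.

scc[0]=1,scc[1]=?,scc[2]=0,scc[3]=1,scc[4]=?,scc[5]=0

step 1: low=(low[0]=0,low[1]=?,low[2]=1,low[3]=?,low[4]=?,low[5]=1); scc=(scc[0]=?,scc[1]=?,scc[2]=?,scc[3]=?,scc[4]=?,scc[5]=?)
step 2: low=(low[0]=0,low[1]=?,low[2]=1,low[3]=?,low[4]=?,low[5]=1); scc=(scc[0]=?,scc[1]=?,scc[2]=0,scc[3]=?,scc[4]=?,scc[5]=0)
step 3: low=(low[0]=0,low[1]=?,low[2]=1,low[3]=0,low[4]=?,low[5]=1); scc=(scc[0]=?,scc[1]=?,scc[2]=0,scc[3]=?,scc[4]=?,scc[5]=0)
step 4: low=(low[0]=0,low[1]=?,low[2]=1,low[3]=0,low[4]=?,low[5]=1); scc=(scc[0]=1,scc[1]=?,scc[2]=0,scc[3]=1,scc[4]=?,scc[5]=0)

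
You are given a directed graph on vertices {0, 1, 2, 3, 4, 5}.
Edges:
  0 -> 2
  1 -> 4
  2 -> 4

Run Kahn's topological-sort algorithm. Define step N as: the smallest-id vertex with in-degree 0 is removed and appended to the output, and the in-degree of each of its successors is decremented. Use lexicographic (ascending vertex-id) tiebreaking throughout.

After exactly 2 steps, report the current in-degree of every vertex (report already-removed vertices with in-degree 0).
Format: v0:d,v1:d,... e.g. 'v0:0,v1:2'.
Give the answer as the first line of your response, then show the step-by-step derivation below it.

v0:0,v1:0,v2:0,v3:0,v4:1,v5:0

step 1: output 0; order=[0]; indeg=(0,0,0,0,2,0)
step 2: output 1; order=[0,1]; indeg=(0,0,0,0,1,0)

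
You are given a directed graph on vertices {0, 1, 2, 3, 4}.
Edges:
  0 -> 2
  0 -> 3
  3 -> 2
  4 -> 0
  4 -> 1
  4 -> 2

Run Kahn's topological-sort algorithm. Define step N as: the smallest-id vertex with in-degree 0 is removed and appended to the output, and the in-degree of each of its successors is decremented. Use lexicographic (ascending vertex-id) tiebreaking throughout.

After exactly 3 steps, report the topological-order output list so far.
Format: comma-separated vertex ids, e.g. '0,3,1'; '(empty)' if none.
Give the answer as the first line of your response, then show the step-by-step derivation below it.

4,0,1

step 1: output 4; order=[4]; indeg=(0,0,2,1,0)
step 2: output 0; order=[4,0]; indeg=(0,0,1,0,0)
step 3: output 1; order=[4,0,1]; indeg=(0,0,1,0,0)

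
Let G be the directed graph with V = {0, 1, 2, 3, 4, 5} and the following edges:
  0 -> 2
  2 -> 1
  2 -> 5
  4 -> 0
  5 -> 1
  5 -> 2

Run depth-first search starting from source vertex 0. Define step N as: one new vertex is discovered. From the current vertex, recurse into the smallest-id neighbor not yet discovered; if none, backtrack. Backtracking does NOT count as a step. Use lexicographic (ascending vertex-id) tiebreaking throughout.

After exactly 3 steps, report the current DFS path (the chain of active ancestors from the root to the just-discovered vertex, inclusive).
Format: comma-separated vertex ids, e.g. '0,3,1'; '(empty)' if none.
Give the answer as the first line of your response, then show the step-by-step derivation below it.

0,2,1

step 1: discover 0; path=0; order=0
step 2: discover 2; path=0>2; order=0,2
step 3: discover 1; path=0>2>1; order=0,2,1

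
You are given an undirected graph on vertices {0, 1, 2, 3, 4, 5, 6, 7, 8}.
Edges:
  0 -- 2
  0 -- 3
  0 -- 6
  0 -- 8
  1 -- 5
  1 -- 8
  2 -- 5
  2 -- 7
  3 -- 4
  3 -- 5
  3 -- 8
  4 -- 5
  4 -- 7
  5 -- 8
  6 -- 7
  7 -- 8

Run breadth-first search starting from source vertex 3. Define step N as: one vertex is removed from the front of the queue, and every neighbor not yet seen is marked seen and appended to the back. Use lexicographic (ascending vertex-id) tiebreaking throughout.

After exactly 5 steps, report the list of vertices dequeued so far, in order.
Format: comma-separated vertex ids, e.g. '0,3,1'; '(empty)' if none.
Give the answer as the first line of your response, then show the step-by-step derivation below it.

3,0,4,5,8

step 1: dequeue 3; queue=[0,4,5,8]; order=3
step 2: dequeue 0; queue=[4,5,8,2,6]; order=3,0
step 3: dequeue 4; queue=[5,8,2,6,7]; order=3,0,4
step 4: dequeue 5; queue=[8,2,6,7,1]; order=3,0,4,5
step 5: dequeue 8; queue=[2,6,7,1]; order=3,0,4,5,8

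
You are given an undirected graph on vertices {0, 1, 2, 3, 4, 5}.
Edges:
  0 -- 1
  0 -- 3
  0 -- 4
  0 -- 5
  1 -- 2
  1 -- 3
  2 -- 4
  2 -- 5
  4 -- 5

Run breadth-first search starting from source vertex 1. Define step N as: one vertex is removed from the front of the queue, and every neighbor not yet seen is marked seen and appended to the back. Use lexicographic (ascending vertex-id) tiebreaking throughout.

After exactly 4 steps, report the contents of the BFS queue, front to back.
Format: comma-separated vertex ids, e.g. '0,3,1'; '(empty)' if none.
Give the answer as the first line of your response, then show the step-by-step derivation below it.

4,5

step 1: dequeue 1; queue=[0,2,3]; order=1
step 2: dequeue 0; queue=[2,3,4,5]; order=1,0
step 3: dequeue 2; queue=[3,4,5]; order=1,0,2
step 4: dequeue 3; queue=[4,5]; order=1,0,2,3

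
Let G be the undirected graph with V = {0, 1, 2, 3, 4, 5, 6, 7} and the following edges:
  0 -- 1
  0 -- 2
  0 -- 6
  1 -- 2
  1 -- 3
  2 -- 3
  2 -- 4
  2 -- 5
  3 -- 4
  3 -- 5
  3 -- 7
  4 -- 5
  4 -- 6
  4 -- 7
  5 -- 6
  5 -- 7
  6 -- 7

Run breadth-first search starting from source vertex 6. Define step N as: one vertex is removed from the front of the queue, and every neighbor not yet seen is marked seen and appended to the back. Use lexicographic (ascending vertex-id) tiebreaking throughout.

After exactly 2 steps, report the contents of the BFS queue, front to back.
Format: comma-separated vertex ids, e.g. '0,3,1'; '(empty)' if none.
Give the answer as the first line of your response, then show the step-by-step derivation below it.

4,5,7,1,2

step 1: dequeue 6; queue=[0,4,5,7]; order=6
step 2: dequeue 0; queue=[4,5,7,1,2]; order=6,0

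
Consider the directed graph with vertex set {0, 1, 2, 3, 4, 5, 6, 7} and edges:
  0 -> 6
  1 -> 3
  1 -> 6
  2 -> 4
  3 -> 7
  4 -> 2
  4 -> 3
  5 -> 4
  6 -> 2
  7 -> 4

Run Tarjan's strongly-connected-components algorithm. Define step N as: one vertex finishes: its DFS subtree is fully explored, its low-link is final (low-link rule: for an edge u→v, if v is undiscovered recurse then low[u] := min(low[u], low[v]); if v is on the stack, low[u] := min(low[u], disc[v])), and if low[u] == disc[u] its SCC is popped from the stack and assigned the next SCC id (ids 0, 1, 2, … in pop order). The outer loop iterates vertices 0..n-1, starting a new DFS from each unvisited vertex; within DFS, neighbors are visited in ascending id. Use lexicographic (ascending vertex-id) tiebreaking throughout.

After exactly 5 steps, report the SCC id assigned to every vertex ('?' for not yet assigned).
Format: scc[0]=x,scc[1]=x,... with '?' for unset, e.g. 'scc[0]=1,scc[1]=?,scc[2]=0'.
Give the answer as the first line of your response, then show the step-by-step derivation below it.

scc[0]=?,scc[1]=?,scc[2]=0,scc[3]=0,scc[4]=0,scc[5]=?,scc[6]=1,scc[7]=0

step 1: low=(low[0]=0,low[1]=?,low[2]=2,low[3]=4,low[4]=2,low[5]=?,low[6]=1,low[7]=3); scc=(scc[0]=?,scc[1]=?,scc[2]=?,scc[3]=?,scc[4]=?,scc[5]=?,scc[6]=?,scc[7]=?)
step 2: low=(low[0]=0,low[1]=?,low[2]=2,low[3]=3,low[4]=2,low[5]=?,low[6]=1,low[7]=3); scc=(scc[0]=?,scc[1]=?,scc[2]=?,scc[3]=?,scc[4]=?,scc[5]=?,scc[6]=?,scc[7]=?)
step 3: low=(low[0]=0,low[1]=?,low[2]=2,low[3]=3,low[4]=2,low[5]=?,low[6]=1,low[7]=3); scc=(scc[0]=?,scc[1]=?,scc[2]=?,scc[3]=?,scc[4]=?,scc[5]=?,scc[6]=?,scc[7]=?)
step 4: low=(low[0]=0,low[1]=?,low[2]=2,low[3]=3,low[4]=2,low[5]=?,low[6]=1,low[7]=3); scc=(scc[0]=?,scc[1]=?,scc[2]=0,scc[3]=0,scc[4]=0,scc[5]=?,scc[6]=?,scc[7]=0)
step 5: low=(low[0]=0,low[1]=?,low[2]=2,low[3]=3,low[4]=2,low[5]=?,low[6]=1,low[7]=3); scc=(scc[0]=?,scc[1]=?,scc[2]=0,scc[3]=0,scc[4]=0,scc[5]=?,scc[6]=1,scc[7]=0)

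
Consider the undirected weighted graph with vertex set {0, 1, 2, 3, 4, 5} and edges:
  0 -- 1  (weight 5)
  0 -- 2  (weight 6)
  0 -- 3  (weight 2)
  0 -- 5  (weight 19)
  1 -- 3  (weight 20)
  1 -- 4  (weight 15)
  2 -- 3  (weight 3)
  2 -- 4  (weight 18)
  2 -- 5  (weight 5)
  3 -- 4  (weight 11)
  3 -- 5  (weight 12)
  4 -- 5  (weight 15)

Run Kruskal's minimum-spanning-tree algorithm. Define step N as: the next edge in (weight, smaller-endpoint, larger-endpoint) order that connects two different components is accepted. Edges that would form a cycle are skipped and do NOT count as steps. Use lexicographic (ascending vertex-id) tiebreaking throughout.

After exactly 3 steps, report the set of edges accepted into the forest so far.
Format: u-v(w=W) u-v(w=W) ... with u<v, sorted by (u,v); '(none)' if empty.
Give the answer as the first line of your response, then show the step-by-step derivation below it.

0-1(w=5) 0-3(w=2) 2-3(w=3)

step 1: add edge 0-3 (w=2); MST = {0-3(w=2)}
step 2: add edge 2-3 (w=3); MST = {0-3(w=2) 2-3(w=3)}
step 3: add edge 0-1 (w=5); MST = {0-1(w=5) 0-3(w=2) 2-3(w=3)}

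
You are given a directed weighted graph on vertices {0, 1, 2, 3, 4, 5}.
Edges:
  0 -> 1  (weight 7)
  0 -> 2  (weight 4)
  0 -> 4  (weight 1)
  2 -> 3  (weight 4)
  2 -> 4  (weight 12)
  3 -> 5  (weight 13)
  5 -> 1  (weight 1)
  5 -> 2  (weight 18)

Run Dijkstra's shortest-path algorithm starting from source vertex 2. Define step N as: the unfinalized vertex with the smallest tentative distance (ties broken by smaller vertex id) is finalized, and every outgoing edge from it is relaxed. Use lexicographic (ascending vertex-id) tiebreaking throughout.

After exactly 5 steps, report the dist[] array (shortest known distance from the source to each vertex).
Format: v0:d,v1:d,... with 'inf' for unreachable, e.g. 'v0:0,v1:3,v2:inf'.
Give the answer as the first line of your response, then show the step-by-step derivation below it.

v0:inf,v1:18,v2:0,v3:4,v4:12,v5:17

step 1: dist = v0:inf,v1:inf,v2:0,v3:4,v4:12,v5:inf
step 2: dist = v0:inf,v1:inf,v2:0,v3:4,v4:12,v5:17
step 3: dist = v0:inf,v1:inf,v2:0,v3:4,v4:12,v5:17
step 4: dist = v0:inf,v1:18,v2:0,v3:4,v4:12,v5:17
step 5: dist = v0:inf,v1:18,v2:0,v3:4,v4:12,v5:17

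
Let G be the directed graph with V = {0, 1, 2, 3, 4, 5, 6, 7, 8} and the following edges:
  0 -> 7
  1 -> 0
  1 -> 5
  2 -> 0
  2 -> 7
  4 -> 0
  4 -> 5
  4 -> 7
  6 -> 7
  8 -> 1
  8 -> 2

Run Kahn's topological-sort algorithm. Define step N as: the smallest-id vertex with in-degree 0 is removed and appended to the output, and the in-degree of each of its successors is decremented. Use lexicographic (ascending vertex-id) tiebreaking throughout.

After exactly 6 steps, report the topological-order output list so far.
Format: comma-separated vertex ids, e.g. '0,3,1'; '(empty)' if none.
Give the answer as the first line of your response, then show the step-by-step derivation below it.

3,4,6,8,1,2

step 1: output 3; order=[3]; indeg=(3,1,1,0,0,2,0,4,0)
step 2: output 4; order=[3,4]; indeg=(2,1,1,0,0,1,0,3,0)
step 3: output 6; order=[3,4,6]; indeg=(2,1,1,0,0,1,0,2,0)
step 4: output 8; order=[3,4,6,8]; indeg=(2,0,0,0,0,1,0,2,0)
step 5: output 1; order=[3,4,6,8,1]; indeg=(1,0,0,0,0,0,0,2,0)
step 6: output 2; order=[3,4,6,8,1,2]; indeg=(0,0,0,0,0,0,0,1,0)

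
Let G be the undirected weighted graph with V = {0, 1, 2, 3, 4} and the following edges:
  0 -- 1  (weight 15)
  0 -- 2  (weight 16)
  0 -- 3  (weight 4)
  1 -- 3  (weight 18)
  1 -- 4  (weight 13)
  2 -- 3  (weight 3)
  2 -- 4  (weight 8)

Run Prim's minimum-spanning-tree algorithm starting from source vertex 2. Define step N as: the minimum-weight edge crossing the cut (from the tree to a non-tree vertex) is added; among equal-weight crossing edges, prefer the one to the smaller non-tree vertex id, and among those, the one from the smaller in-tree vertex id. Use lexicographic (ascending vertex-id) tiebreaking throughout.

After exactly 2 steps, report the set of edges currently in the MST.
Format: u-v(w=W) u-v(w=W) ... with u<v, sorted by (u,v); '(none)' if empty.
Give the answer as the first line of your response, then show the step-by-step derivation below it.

0-3(w=4) 2-3(w=3)

step 1: add edge 2-3 (w=3); MST = {2-3(w=3)}
step 2: add edge 0-3 (w=4); MST = {0-3(w=4) 2-3(w=3)}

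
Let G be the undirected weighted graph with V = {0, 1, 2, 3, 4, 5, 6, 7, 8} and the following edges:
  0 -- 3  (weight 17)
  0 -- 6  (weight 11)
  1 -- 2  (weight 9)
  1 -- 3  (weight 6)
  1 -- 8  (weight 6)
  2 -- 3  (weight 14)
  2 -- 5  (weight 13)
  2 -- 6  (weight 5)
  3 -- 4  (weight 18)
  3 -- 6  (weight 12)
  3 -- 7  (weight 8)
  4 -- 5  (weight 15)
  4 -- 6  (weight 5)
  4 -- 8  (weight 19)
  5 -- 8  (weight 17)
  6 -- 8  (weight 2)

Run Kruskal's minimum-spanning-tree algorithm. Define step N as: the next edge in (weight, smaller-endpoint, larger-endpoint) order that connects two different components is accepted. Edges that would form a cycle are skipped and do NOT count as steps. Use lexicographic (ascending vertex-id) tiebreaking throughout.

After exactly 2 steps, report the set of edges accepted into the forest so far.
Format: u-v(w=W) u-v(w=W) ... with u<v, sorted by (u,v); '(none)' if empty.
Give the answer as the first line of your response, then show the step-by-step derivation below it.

2-6(w=5) 6-8(w=2)

step 1: add edge 6-8 (w=2); MST = {6-8(w=2)}
step 2: add edge 2-6 (w=5); MST = {2-6(w=5) 6-8(w=2)}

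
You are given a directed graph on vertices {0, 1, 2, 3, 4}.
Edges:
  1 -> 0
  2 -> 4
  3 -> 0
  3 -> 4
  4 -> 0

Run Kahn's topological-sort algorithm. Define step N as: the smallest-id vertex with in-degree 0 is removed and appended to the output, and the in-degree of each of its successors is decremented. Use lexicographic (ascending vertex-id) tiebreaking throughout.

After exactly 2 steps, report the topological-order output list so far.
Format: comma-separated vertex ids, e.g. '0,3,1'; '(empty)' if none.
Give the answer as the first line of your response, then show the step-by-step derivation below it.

1,2

step 1: output 1; order=[1]; indeg=(2,0,0,0,2)
step 2: output 2; order=[1,2]; indeg=(2,0,0,0,1)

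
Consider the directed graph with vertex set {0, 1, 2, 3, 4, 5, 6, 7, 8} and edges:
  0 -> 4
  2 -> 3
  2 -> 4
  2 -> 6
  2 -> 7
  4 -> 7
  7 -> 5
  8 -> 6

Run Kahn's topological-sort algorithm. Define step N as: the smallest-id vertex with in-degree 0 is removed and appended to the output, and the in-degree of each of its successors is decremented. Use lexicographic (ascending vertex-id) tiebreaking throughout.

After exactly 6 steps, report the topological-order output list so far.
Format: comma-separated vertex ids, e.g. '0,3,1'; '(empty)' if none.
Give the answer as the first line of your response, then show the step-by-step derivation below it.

0,1,2,3,4,7

step 1: output 0; order=[0]; indeg=(0,0,0,1,1,1,2,2,0)
step 2: output 1; order=[0,1]; indeg=(0,0,0,1,1,1,2,2,0)
step 3: output 2; order=[0,1,2]; indeg=(0,0,0,0,0,1,1,1,0)
step 4: output 3; order=[0,1,2,3]; indeg=(0,0,0,0,0,1,1,1,0)
step 5: output 4; order=[0,1,2,3,4]; indeg=(0,0,0,0,0,1,1,0,0)
step 6: output 7; order=[0,1,2,3,4,7]; indeg=(0,0,0,0,0,0,1,0,0)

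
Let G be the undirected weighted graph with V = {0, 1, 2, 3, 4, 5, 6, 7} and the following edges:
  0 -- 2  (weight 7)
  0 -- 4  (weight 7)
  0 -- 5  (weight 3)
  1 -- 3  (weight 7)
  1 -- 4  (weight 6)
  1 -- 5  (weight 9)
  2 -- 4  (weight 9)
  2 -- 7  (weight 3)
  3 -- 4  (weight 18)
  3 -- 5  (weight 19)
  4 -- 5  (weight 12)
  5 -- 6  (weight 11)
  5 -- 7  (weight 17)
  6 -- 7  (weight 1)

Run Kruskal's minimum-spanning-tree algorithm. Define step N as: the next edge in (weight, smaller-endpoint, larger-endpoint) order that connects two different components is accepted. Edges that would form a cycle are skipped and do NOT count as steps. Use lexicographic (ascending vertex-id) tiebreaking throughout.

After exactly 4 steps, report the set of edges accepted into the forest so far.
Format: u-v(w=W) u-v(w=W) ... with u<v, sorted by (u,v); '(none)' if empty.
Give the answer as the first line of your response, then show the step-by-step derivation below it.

0-5(w=3) 1-4(w=6) 2-7(w=3) 6-7(w=1)

step 1: add edge 6-7 (w=1); MST = {6-7(w=1)}
step 2: add edge 0-5 (w=3); MST = {0-5(w=3) 6-7(w=1)}
step 3: add edge 2-7 (w=3); MST = {0-5(w=3) 2-7(w=3) 6-7(w=1)}
step 4: add edge 1-4 (w=6); MST = {0-5(w=3) 1-4(w=6) 2-7(w=3) 6-7(w=1)}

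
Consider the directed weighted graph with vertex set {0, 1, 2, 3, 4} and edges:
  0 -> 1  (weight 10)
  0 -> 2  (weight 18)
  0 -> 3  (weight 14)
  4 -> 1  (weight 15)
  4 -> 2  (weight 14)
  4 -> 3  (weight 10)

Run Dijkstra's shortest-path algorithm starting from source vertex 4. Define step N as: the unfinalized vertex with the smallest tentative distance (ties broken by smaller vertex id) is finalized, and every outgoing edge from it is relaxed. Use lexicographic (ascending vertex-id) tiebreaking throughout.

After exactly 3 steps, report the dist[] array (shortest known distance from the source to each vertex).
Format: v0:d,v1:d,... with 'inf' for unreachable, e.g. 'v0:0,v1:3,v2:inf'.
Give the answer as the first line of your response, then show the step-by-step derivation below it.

v0:inf,v1:15,v2:14,v3:10,v4:0

step 1: dist = v0:inf,v1:15,v2:14,v3:10,v4:0
step 2: dist = v0:inf,v1:15,v2:14,v3:10,v4:0
step 3: dist = v0:inf,v1:15,v2:14,v3:10,v4:0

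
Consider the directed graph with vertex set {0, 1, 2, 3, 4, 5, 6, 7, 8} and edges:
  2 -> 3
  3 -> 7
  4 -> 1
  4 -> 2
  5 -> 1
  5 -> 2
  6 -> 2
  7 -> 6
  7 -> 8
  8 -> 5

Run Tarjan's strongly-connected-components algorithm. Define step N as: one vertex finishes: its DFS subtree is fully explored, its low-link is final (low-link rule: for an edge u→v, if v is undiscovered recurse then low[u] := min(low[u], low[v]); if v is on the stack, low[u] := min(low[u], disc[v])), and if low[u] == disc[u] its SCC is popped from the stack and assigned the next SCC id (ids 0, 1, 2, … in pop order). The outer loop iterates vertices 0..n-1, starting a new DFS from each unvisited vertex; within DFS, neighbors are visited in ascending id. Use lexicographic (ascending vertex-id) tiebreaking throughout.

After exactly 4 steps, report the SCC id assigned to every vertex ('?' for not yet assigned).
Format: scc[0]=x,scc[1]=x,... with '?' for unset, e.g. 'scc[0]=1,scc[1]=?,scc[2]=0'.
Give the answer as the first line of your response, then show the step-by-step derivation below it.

scc[0]=0,scc[1]=1,scc[2]=?,scc[3]=?,scc[4]=?,scc[5]=?,scc[6]=?,scc[7]=?,scc[8]=?

step 1: low=(low[0]=0,low[1]=?,low[2]=?,low[3]=?,low[4]=?,low[5]=?,low[6]=?,low[7]=?,low[8]=?); scc=(scc[0]=0,scc[1]=?,scc[2]=?,scc[3]=?,scc[4]=?,scc[5]=?,scc[6]=?,scc[7]=?,scc[8]=?)
step 2: low=(low[0]=0,low[1]=1,low[2]=?,low[3]=?,low[4]=?,low[5]=?,low[6]=?,low[7]=?,low[8]=?); scc=(scc[0]=0,scc[1]=1,scc[2]=?,scc[3]=?,scc[4]=?,scc[5]=?,scc[6]=?,scc[7]=?,scc[8]=?)
step 3: low=(low[0]=0,low[1]=1,low[2]=2,low[3]=3,low[4]=?,low[5]=?,low[6]=2,low[7]=4,low[8]=?); scc=(scc[0]=0,scc[1]=1,scc[2]=?,scc[3]=?,scc[4]=?,scc[5]=?,scc[6]=?,scc[7]=?,scc[8]=?)
step 4: low=(low[0]=0,low[1]=1,low[2]=2,low[3]=3,low[4]=?,low[5]=2,low[6]=2,low[7]=2,low[8]=6); scc=(scc[0]=0,scc[1]=1,scc[2]=?,scc[3]=?,scc[4]=?,scc[5]=?,scc[6]=?,scc[7]=?,scc[8]=?)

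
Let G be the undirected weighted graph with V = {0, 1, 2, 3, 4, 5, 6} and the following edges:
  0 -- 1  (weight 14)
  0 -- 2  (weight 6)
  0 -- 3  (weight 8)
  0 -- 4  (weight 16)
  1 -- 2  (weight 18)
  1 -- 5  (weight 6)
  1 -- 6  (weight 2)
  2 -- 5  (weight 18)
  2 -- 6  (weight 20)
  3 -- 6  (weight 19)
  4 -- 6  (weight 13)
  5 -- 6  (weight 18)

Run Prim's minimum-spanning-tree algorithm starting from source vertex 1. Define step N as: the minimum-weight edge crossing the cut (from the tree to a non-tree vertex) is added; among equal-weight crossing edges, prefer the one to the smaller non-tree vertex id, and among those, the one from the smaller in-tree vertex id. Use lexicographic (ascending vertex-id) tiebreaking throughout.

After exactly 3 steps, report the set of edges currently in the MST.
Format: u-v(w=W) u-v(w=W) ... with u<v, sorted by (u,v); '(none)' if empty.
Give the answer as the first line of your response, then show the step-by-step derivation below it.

1-5(w=6) 1-6(w=2) 4-6(w=13)

step 1: add edge 1-6 (w=2); MST = {1-6(w=2)}
step 2: add edge 1-5 (w=6); MST = {1-5(w=6) 1-6(w=2)}
step 3: add edge 4-6 (w=13); MST = {1-5(w=6) 1-6(w=2) 4-6(w=13)}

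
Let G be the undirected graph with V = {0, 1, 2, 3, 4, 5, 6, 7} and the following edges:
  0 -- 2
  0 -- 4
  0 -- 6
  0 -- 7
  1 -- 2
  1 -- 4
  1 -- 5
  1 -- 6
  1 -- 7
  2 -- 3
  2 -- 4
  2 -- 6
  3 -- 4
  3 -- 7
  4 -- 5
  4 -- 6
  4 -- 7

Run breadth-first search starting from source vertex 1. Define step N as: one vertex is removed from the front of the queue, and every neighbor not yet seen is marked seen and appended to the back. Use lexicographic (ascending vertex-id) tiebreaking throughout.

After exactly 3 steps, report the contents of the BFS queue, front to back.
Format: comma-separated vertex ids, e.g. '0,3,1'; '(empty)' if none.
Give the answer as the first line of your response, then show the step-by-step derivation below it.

5,6,7,0,3

step 1: dequeue 1; queue=[2,4,5,6,7]; order=1
step 2: dequeue 2; queue=[4,5,6,7,0,3]; order=1,2
step 3: dequeue 4; queue=[5,6,7,0,3]; order=1,2,4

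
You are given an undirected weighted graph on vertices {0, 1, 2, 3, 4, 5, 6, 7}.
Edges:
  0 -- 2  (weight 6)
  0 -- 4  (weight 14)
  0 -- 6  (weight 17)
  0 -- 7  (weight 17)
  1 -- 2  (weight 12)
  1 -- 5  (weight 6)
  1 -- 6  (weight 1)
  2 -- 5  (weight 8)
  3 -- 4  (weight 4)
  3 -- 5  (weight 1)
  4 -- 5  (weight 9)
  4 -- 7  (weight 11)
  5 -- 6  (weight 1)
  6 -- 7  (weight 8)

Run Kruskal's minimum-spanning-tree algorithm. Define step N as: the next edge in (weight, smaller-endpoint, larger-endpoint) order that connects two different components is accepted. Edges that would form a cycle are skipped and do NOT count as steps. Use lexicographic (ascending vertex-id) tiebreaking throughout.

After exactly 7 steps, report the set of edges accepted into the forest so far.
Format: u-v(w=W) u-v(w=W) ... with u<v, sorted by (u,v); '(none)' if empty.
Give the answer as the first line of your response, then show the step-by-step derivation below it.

0-2(w=6) 1-6(w=1) 2-5(w=8) 3-4(w=4) 3-5(w=1) 5-6(w=1) 6-7(w=8)

step 1: add edge 1-6 (w=1); MST = {1-6(w=1)}
step 2: add edge 3-5 (w=1); MST = {1-6(w=1) 3-5(w=1)}
step 3: add edge 5-6 (w=1); MST = {1-6(w=1) 3-5(w=1) 5-6(w=1)}
step 4: add edge 3-4 (w=4); MST = {1-6(w=1) 3-4(w=4) 3-5(w=1) 5-6(w=1)}
step 5: add edge 0-2 (w=6); MST = {0-2(w=6) 1-6(w=1) 3-4(w=4) 3-5(w=1) 5-6(w=1)}
step 6: add edge 2-5 (w=8); MST = {0-2(w=6) 1-6(w=1) 2-5(w=8) 3-4(w=4) 3-5(w=1) 5-6(w=1)}
step 7: add edge 6-7 (w=8); MST = {0-2(w=6) 1-6(w=1) 2-5(w=8) 3-4(w=4) 3-5(w=1) 5-6(w=1) 6-7(w=8)}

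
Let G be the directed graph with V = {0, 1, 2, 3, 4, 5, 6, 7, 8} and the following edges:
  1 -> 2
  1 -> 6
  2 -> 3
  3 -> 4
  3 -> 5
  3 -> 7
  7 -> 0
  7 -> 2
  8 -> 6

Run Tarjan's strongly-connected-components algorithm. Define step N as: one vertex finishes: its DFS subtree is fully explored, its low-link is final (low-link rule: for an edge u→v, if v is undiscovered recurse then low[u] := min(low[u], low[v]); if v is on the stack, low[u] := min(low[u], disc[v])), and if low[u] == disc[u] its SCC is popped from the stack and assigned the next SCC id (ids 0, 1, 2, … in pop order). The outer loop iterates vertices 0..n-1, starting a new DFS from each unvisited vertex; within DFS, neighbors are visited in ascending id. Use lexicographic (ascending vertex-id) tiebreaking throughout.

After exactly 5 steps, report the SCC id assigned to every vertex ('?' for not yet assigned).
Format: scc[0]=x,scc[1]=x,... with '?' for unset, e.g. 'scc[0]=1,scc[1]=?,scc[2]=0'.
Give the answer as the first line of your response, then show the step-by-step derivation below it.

scc[0]=0,scc[1]=?,scc[2]=?,scc[3]=?,scc[4]=1,scc[5]=2,scc[6]=?,scc[7]=?,scc[8]=?

step 1: low=(low[0]=0,low[1]=?,low[2]=?,low[3]=?,low[4]=?,low[5]=?,low[6]=?,low[7]=?,low[8]=?); scc=(scc[0]=0,scc[1]=?,scc[2]=?,scc[3]=?,scc[4]=?,scc[5]=?,scc[6]=?,scc[7]=?,scc[8]=?)
step 2: low=(low[0]=0,low[1]=1,low[2]=2,low[3]=3,low[4]=4,low[5]=?,low[6]=?,low[7]=?,low[8]=?); scc=(scc[0]=0,scc[1]=?,scc[2]=?,scc[3]=?,scc[4]=1,scc[5]=?,scc[6]=?,scc[7]=?,scc[8]=?)
step 3: low=(low[0]=0,low[1]=1,low[2]=2,low[3]=3,low[4]=4,low[5]=5,low[6]=?,low[7]=?,low[8]=?); scc=(scc[0]=0,scc[1]=?,scc[2]=?,scc[3]=?,scc[4]=1,scc[5]=2,scc[6]=?,scc[7]=?,scc[8]=?)
step 4: low=(low[0]=0,low[1]=1,low[2]=2,low[3]=3,low[4]=4,low[5]=5,low[6]=?,low[7]=2,low[8]=?); scc=(scc[0]=0,scc[1]=?,scc[2]=?,scc[3]=?,scc[4]=1,scc[5]=2,scc[6]=?,scc[7]=?,scc[8]=?)
step 5: low=(low[0]=0,low[1]=1,low[2]=2,low[3]=2,low[4]=4,low[5]=5,low[6]=?,low[7]=2,low[8]=?); scc=(scc[0]=0,scc[1]=?,scc[2]=?,scc[3]=?,scc[4]=1,scc[5]=2,scc[6]=?,scc[7]=?,scc[8]=?)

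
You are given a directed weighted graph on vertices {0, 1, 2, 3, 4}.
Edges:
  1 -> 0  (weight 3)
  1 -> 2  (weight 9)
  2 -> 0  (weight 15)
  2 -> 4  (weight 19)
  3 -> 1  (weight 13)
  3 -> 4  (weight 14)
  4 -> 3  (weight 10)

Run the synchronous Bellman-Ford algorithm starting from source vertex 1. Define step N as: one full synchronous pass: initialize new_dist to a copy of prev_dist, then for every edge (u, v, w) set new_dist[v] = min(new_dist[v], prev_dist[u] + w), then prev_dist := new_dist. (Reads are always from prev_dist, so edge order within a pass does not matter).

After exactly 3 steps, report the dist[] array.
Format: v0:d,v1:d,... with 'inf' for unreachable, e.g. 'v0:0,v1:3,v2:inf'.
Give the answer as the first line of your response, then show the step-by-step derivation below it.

v0:3,v1:0,v2:9,v3:38,v4:28

step 1: dist = v0:3,v1:0,v2:9,v3:inf,v4:inf
step 2: dist = v0:3,v1:0,v2:9,v3:inf,v4:28
step 3: dist = v0:3,v1:0,v2:9,v3:38,v4:28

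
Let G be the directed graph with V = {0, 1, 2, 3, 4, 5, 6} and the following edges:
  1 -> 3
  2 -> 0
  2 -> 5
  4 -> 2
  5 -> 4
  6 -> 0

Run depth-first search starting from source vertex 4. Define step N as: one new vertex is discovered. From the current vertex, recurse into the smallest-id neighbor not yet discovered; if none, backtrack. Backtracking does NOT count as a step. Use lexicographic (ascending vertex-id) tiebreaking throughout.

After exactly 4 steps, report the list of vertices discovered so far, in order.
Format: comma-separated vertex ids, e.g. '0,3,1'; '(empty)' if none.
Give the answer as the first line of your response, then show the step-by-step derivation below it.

4,2,0,5

step 1: discover 4; path=4; order=4
step 2: discover 2; path=4>2; order=4,2
step 3: discover 0; path=4>2>0; order=4,2,0
step 4: discover 5; path=4>2>5; order=4,2,0,5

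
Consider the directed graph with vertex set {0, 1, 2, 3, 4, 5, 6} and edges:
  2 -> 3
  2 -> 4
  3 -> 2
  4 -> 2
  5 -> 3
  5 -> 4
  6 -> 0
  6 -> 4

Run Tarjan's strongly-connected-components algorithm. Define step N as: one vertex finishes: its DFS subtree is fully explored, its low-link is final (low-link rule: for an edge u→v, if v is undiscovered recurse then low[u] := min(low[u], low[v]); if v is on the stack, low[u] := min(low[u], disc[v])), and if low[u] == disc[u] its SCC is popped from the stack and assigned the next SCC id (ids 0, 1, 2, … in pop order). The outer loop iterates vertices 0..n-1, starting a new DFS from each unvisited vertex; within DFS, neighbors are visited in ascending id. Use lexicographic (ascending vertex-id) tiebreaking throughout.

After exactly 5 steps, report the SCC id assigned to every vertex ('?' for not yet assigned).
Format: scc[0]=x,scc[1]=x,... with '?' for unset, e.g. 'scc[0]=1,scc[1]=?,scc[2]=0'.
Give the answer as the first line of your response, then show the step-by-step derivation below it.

scc[0]=0,scc[1]=1,scc[2]=2,scc[3]=2,scc[4]=2,scc[5]=?,scc[6]=?

step 1: low=(low[0]=0,low[1]=?,low[2]=?,low[3]=?,low[4]=?,low[5]=?,low[6]=?); scc=(scc[0]=0,scc[1]=?,scc[2]=?,scc[3]=?,scc[4]=?,scc[5]=?,scc[6]=?)
step 2: low=(low[0]=0,low[1]=1,low[2]=?,low[3]=?,low[4]=?,low[5]=?,low[6]=?); scc=(scc[0]=0,scc[1]=1,scc[2]=?,scc[3]=?,scc[4]=?,scc[5]=?,scc[6]=?)
step 3: low=(low[0]=0,low[1]=1,low[2]=2,low[3]=2,low[4]=?,low[5]=?,low[6]=?); scc=(scc[0]=0,scc[1]=1,scc[2]=?,scc[3]=?,scc[4]=?,scc[5]=?,scc[6]=?)
step 4: low=(low[0]=0,low[1]=1,low[2]=2,low[3]=2,low[4]=2,low[5]=?,low[6]=?); scc=(scc[0]=0,scc[1]=1,scc[2]=?,scc[3]=?,scc[4]=?,scc[5]=?,scc[6]=?)
step 5: low=(low[0]=0,low[1]=1,low[2]=2,low[3]=2,low[4]=2,low[5]=?,low[6]=?); scc=(scc[0]=0,scc[1]=1,scc[2]=2,scc[3]=2,scc[4]=2,scc[5]=?,scc[6]=?)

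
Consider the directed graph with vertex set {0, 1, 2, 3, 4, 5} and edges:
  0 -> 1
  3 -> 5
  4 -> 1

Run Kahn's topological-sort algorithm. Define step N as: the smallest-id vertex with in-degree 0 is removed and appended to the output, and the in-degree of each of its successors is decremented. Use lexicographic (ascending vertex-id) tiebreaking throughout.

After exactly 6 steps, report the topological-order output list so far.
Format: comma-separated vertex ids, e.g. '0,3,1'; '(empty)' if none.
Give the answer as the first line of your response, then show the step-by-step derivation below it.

0,2,3,4,1,5

step 1: output 0; order=[0]; indeg=(0,1,0,0,0,1)
step 2: output 2; order=[0,2]; indeg=(0,1,0,0,0,1)
step 3: output 3; order=[0,2,3]; indeg=(0,1,0,0,0,0)
step 4: output 4; order=[0,2,3,4]; indeg=(0,0,0,0,0,0)
step 5: output 1; order=[0,2,3,4,1]; indeg=(0,0,0,0,0,0)
step 6: output 5; order=[0,2,3,4,1,5]; indeg=(0,0,0,0,0,0)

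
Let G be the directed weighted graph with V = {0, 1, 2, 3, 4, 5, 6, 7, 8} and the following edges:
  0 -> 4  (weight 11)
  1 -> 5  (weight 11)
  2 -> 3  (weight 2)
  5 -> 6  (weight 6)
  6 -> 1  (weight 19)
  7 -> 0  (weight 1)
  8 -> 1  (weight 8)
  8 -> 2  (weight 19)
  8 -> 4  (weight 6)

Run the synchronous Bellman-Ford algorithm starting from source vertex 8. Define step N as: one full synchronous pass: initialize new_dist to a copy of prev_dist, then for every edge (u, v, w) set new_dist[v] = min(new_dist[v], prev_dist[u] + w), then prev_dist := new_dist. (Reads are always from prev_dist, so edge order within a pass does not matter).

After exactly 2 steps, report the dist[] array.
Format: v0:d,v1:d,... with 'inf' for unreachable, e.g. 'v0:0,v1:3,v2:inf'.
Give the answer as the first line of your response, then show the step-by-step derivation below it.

v0:inf,v1:8,v2:19,v3:21,v4:6,v5:19,v6:inf,v7:inf,v8:0

step 1: dist = v0:inf,v1:8,v2:19,v3:inf,v4:6,v5:inf,v6:inf,v7:inf,v8:0
step 2: dist = v0:inf,v1:8,v2:19,v3:21,v4:6,v5:19,v6:inf,v7:inf,v8:0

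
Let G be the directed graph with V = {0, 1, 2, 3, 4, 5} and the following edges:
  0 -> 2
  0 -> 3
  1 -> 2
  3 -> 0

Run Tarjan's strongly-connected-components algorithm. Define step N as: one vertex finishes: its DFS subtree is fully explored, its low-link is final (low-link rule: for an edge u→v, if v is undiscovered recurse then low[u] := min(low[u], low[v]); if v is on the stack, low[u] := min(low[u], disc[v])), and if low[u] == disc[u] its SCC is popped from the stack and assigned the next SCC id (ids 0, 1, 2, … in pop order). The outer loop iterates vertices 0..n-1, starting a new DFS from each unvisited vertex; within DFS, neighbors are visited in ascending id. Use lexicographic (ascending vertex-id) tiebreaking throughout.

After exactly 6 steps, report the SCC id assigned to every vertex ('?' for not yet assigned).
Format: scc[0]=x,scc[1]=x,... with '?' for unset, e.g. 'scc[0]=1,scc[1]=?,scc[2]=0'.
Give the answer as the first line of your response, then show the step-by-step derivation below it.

scc[0]=1,scc[1]=2,scc[2]=0,scc[3]=1,scc[4]=3,scc[5]=4

step 1: low=(low[0]=0,low[1]=?,low[2]=1,low[3]=?,low[4]=?,low[5]=?); scc=(scc[0]=?,scc[1]=?,scc[2]=0,scc[3]=?,scc[4]=?,scc[5]=?)
step 2: low=(low[0]=0,low[1]=?,low[2]=1,low[3]=0,low[4]=?,low[5]=?); scc=(scc[0]=?,scc[1]=?,scc[2]=0,scc[3]=?,scc[4]=?,scc[5]=?)
step 3: low=(low[0]=0,low[1]=?,low[2]=1,low[3]=0,low[4]=?,low[5]=?); scc=(scc[0]=1,scc[1]=?,scc[2]=0,scc[3]=1,scc[4]=?,scc[5]=?)
step 4: low=(low[0]=0,low[1]=3,low[2]=1,low[3]=0,low[4]=?,low[5]=?); scc=(scc[0]=1,scc[1]=2,scc[2]=0,scc[3]=1,scc[4]=?,scc[5]=?)
step 5: low=(low[0]=0,low[1]=3,low[2]=1,low[3]=0,low[4]=4,low[5]=?); scc=(scc[0]=1,scc[1]=2,scc[2]=0,scc[3]=1,scc[4]=3,scc[5]=?)
step 6: low=(low[0]=0,low[1]=3,low[2]=1,low[3]=0,low[4]=4,low[5]=5); scc=(scc[0]=1,scc[1]=2,scc[2]=0,scc[3]=1,scc[4]=3,scc[5]=4)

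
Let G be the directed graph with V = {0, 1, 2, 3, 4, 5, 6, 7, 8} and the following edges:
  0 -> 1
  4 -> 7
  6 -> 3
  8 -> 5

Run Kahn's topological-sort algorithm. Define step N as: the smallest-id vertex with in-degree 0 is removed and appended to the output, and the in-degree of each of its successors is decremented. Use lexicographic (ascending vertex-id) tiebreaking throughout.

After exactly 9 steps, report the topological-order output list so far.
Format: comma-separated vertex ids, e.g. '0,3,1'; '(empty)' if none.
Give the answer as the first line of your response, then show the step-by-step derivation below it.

0,1,2,4,6,3,7,8,5

step 1: output 0; order=[0]; indeg=(0,0,0,1,0,1,0,1,0)
step 2: output 1; order=[0,1]; indeg=(0,0,0,1,0,1,0,1,0)
step 3: output 2; order=[0,1,2]; indeg=(0,0,0,1,0,1,0,1,0)
step 4: output 4; order=[0,1,2,4]; indeg=(0,0,0,1,0,1,0,0,0)
step 5: output 6; order=[0,1,2,4,6]; indeg=(0,0,0,0,0,1,0,0,0)
step 6: output 3; order=[0,1,2,4,6,3]; indeg=(0,0,0,0,0,1,0,0,0)
step 7: output 7; order=[0,1,2,4,6,3,7]; indeg=(0,0,0,0,0,1,0,0,0)
step 8: output 8; order=[0,1,2,4,6,3,7,8]; indeg=(0,0,0,0,0,0,0,0,0)
step 9: output 5; order=[0,1,2,4,6,3,7,8,5]; indeg=(0,0,0,0,0,0,0,0,0)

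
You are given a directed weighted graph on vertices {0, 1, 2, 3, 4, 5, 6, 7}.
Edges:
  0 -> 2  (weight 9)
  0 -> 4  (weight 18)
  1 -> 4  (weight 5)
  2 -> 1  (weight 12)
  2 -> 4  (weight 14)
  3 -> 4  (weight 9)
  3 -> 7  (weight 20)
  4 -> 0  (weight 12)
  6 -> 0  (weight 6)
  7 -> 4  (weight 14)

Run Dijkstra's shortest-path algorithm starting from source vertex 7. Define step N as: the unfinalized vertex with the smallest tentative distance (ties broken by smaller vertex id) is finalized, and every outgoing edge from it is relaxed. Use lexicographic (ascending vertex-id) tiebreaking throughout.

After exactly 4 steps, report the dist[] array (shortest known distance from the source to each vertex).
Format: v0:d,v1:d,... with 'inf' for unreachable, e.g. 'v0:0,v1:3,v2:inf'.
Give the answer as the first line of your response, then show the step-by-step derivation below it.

v0:26,v1:47,v2:35,v3:inf,v4:14,v5:inf,v6:inf,v7:0

step 1: dist = v0:inf,v1:inf,v2:inf,v3:inf,v4:14,v5:inf,v6:inf,v7:0
step 2: dist = v0:26,v1:inf,v2:inf,v3:inf,v4:14,v5:inf,v6:inf,v7:0
step 3: dist = v0:26,v1:inf,v2:35,v3:inf,v4:14,v5:inf,v6:inf,v7:0
step 4: dist = v0:26,v1:47,v2:35,v3:inf,v4:14,v5:inf,v6:inf,v7:0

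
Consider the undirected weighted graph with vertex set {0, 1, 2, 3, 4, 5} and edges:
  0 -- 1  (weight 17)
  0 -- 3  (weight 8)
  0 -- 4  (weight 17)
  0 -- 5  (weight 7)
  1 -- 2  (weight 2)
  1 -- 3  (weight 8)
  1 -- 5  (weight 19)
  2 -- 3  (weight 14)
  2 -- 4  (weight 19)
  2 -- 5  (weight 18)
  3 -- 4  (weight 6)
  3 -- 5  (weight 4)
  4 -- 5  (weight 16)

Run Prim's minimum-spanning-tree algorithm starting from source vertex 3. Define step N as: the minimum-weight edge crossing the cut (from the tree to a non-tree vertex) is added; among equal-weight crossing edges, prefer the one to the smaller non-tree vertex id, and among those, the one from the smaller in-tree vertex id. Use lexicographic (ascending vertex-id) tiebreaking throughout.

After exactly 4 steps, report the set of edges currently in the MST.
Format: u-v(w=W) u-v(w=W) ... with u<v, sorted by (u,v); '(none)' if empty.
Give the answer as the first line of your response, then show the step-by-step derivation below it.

0-5(w=7) 1-3(w=8) 3-4(w=6) 3-5(w=4)

step 1: add edge 3-5 (w=4); MST = {3-5(w=4)}
step 2: add edge 3-4 (w=6); MST = {3-4(w=6) 3-5(w=4)}
step 3: add edge 0-5 (w=7); MST = {0-5(w=7) 3-4(w=6) 3-5(w=4)}
step 4: add edge 1-3 (w=8); MST = {0-5(w=7) 1-3(w=8) 3-4(w=6) 3-5(w=4)}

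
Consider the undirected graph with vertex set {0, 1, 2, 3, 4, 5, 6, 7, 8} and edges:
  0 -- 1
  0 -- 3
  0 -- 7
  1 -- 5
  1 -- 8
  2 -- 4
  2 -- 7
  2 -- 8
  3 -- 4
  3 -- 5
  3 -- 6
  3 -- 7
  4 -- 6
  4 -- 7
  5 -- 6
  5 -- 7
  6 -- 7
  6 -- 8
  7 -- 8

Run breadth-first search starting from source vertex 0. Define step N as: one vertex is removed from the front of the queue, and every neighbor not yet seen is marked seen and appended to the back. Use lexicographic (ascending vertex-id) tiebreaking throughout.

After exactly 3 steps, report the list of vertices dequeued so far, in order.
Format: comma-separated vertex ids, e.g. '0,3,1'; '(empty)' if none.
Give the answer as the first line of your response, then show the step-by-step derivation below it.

0,1,3

step 1: dequeue 0; queue=[1,3,7]; order=0
step 2: dequeue 1; queue=[3,7,5,8]; order=0,1
step 3: dequeue 3; queue=[7,5,8,4,6]; order=0,1,3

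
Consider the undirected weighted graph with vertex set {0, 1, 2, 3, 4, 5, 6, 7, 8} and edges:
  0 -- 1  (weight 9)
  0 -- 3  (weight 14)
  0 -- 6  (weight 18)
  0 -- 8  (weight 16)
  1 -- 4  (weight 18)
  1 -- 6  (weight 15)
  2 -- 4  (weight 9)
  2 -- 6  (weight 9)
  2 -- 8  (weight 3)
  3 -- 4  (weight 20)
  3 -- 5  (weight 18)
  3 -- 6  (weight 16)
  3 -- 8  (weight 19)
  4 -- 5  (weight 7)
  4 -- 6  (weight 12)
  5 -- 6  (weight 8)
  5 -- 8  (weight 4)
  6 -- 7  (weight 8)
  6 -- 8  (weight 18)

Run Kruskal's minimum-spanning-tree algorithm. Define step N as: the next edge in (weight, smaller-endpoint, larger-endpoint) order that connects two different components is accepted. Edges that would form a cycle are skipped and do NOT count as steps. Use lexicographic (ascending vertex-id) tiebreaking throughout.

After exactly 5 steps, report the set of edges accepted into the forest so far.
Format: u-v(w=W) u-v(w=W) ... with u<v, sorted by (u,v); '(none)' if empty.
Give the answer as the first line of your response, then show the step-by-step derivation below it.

2-8(w=3) 4-5(w=7) 5-6(w=8) 5-8(w=4) 6-7(w=8)

step 1: add edge 2-8 (w=3); MST = {2-8(w=3)}
step 2: add edge 5-8 (w=4); MST = {2-8(w=3) 5-8(w=4)}
step 3: add edge 4-5 (w=7); MST = {2-8(w=3) 4-5(w=7) 5-8(w=4)}
step 4: add edge 5-6 (w=8); MST = {2-8(w=3) 4-5(w=7) 5-6(w=8) 5-8(w=4)}
step 5: add edge 6-7 (w=8); MST = {2-8(w=3) 4-5(w=7) 5-6(w=8) 5-8(w=4) 6-7(w=8)}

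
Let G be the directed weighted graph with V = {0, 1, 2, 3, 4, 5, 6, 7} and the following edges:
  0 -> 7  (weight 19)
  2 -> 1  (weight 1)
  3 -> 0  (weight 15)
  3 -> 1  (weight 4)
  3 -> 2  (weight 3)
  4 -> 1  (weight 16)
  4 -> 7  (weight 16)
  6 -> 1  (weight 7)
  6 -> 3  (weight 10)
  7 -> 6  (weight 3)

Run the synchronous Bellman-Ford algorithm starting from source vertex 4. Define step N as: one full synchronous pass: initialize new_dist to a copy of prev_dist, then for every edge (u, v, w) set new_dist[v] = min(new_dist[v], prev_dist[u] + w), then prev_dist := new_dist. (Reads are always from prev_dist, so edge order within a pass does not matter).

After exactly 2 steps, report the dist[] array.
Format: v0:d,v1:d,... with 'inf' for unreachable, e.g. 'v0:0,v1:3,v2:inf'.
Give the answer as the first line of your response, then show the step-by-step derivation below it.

v0:inf,v1:16,v2:inf,v3:inf,v4:0,v5:inf,v6:19,v7:16

step 1: dist = v0:inf,v1:16,v2:inf,v3:inf,v4:0,v5:inf,v6:inf,v7:16
step 2: dist = v0:inf,v1:16,v2:inf,v3:inf,v4:0,v5:inf,v6:19,v7:16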